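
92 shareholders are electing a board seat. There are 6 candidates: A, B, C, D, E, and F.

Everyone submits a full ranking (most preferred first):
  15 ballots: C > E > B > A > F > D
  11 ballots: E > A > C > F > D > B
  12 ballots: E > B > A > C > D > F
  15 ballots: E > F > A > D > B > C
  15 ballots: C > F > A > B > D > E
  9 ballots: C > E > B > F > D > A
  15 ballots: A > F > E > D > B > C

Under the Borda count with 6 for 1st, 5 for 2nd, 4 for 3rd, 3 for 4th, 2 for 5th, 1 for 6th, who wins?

E

A: 15×3 + 11×5 + 12×4 + 15×4 + 15×4 + 9×1 + 15×6 = 367
B: 15×4 + 11×1 + 12×5 + 15×2 + 15×3 + 9×4 + 15×2 = 272
C: 15×6 + 11×4 + 12×3 + 15×1 + 15×6 + 9×6 + 15×1 = 344
D: 15×1 + 11×2 + 12×2 + 15×3 + 15×2 + 9×2 + 15×3 = 199
E: 15×5 + 11×6 + 12×6 + 15×6 + 15×1 + 9×5 + 15×4 = 423
F: 15×2 + 11×3 + 12×1 + 15×5 + 15×5 + 9×3 + 15×5 = 327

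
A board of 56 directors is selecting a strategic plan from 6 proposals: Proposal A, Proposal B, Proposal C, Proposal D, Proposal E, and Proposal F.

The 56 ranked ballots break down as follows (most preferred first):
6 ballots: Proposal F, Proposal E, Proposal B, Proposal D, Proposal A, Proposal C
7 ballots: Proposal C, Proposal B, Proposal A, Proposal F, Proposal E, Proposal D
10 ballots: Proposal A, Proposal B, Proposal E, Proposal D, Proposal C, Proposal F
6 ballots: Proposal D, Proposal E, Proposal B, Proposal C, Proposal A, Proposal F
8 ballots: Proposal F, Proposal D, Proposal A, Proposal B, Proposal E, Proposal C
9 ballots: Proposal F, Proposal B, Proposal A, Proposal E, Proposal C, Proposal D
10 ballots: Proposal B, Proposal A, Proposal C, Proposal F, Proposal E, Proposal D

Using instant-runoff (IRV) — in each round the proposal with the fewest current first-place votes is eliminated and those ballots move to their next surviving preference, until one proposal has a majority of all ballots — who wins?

Round 1: Proposal A 10, Proposal B 10, Proposal C 7, Proposal D 6, Proposal E 0, Proposal F 23. Proposal E eliminated.
Round 2: Proposal A 10, Proposal B 10, Proposal C 7, Proposal D 6, Proposal F 23. Proposal D eliminated.
Round 3: Proposal A 10, Proposal B 16, Proposal C 7, Proposal F 23. Proposal C eliminated.
Round 4: Proposal A 10, Proposal B 23, Proposal F 23. Proposal A eliminated.
Round 5: Proposal B 33, Proposal F 23. Proposal B has a majority (≥29).

Proposal B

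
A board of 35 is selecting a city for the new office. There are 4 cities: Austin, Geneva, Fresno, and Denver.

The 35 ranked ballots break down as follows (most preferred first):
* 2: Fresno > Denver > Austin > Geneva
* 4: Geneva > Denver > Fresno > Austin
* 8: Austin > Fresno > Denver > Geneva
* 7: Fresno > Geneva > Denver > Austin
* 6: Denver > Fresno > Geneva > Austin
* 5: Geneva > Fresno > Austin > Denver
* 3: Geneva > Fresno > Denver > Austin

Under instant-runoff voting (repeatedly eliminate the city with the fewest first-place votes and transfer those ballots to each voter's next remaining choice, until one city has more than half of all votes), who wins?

Round 1: Austin 8, Geneva 12, Fresno 9, Denver 6. Denver eliminated.
Round 2: Austin 8, Geneva 12, Fresno 15. Austin eliminated.
Round 3: Geneva 12, Fresno 23. Fresno has a majority (≥18).

Fresno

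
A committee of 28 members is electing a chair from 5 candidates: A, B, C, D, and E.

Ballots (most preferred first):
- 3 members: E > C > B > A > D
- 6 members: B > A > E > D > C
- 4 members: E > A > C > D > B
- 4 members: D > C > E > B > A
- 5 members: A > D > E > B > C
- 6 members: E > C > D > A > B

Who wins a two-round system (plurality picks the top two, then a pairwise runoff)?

E

Round 1 first-place votes: A 5, B 6, C 0, D 4, E 13. E and B advance.
Runoff: E is ranked above B on 22 ballots, B above E on 6.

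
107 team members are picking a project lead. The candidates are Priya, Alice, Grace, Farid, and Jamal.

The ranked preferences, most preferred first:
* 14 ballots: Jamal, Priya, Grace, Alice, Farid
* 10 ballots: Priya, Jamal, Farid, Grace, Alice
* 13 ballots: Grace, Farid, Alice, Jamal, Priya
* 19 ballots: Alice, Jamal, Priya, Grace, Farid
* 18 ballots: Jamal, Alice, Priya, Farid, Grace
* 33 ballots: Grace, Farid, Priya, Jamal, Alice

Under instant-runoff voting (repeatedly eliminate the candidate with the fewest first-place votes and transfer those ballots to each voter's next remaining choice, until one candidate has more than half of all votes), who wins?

Round 1: Priya 10, Alice 19, Grace 46, Farid 0, Jamal 32. Farid eliminated.
Round 2: Priya 10, Alice 19, Grace 46, Jamal 32. Priya eliminated.
Round 3: Alice 19, Grace 46, Jamal 42. Alice eliminated.
Round 4: Grace 46, Jamal 61. Jamal has a majority (≥54).

Jamal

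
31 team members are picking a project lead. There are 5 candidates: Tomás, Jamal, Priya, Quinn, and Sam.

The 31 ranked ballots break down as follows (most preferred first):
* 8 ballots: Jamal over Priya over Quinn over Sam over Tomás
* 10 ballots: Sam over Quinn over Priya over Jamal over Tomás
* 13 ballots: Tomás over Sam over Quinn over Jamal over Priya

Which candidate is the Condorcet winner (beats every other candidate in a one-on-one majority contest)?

Sam

Sam vs Tomás: 18–13
Sam vs Jamal: 23–8
Sam vs Priya: 23–8
Sam vs Quinn: 23–8
Sam beats every other candidate.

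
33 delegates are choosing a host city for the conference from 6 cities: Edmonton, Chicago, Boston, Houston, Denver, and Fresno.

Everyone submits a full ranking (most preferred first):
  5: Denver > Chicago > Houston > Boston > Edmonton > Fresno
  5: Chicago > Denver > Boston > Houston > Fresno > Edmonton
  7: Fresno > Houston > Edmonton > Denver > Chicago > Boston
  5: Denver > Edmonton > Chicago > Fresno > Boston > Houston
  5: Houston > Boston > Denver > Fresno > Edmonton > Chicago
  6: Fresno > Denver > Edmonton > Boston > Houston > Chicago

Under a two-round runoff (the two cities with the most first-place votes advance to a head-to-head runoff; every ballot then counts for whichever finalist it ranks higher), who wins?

Round 1 first-place votes: Edmonton 0, Chicago 5, Boston 0, Houston 5, Denver 10, Fresno 13. Fresno and Denver advance.
Runoff: Fresno is ranked above Denver on 13 ballots, Denver above Fresno on 20.

Denver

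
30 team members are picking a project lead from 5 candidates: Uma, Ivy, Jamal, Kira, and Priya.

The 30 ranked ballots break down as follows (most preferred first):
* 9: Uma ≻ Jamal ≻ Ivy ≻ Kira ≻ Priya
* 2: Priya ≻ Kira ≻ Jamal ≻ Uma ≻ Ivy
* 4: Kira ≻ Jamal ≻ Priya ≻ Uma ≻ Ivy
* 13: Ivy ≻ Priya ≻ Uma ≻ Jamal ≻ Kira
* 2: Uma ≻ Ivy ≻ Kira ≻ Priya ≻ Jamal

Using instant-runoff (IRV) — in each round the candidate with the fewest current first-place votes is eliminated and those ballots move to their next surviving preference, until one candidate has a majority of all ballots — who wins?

Round 1: Uma 11, Ivy 13, Jamal 0, Kira 4, Priya 2. Jamal eliminated.
Round 2: Uma 11, Ivy 13, Kira 4, Priya 2. Priya eliminated.
Round 3: Uma 11, Ivy 13, Kira 6. Kira eliminated.
Round 4: Uma 17, Ivy 13. Uma has a majority (≥16).

Uma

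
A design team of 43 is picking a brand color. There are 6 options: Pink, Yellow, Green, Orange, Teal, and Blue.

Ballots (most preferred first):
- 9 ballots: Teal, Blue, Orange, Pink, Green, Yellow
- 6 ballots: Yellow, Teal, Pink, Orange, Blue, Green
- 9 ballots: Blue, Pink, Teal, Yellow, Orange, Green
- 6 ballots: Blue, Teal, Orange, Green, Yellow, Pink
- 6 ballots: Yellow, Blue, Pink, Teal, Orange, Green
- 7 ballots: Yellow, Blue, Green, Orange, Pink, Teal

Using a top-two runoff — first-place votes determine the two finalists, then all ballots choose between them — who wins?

Blue

Round 1 first-place votes: Pink 0, Yellow 19, Green 0, Orange 0, Teal 9, Blue 15. Yellow and Blue advance.
Runoff: Yellow is ranked above Blue on 19 ballots, Blue above Yellow on 24.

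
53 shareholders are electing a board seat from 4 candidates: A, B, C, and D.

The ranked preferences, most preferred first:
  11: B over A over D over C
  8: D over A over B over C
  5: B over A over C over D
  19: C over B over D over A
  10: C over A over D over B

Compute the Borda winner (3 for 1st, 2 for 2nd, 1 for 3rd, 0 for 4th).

A: 11×2 + 8×2 + 5×2 + 19×0 + 10×2 = 68
B: 11×3 + 8×1 + 5×3 + 19×2 + 10×0 = 94
C: 11×0 + 8×0 + 5×1 + 19×3 + 10×3 = 92
D: 11×1 + 8×3 + 5×0 + 19×1 + 10×1 = 64

B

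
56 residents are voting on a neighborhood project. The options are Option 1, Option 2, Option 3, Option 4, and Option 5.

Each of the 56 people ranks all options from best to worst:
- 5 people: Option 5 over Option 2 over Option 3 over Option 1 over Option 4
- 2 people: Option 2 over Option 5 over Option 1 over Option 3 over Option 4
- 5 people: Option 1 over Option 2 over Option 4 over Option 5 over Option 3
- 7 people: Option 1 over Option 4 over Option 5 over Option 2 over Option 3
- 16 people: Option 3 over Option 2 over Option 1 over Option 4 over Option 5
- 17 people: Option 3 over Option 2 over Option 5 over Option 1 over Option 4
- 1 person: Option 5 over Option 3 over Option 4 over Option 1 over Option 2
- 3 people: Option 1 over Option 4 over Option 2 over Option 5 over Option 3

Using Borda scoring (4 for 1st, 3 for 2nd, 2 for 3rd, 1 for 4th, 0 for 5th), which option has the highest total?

Option 1: 5×1 + 2×2 + 5×4 + 7×4 + 16×2 + 17×1 + 1×1 + 3×4 = 119
Option 2: 5×3 + 2×4 + 5×3 + 7×1 + 16×3 + 17×3 + 1×0 + 3×2 = 150
Option 3: 5×2 + 2×1 + 5×0 + 7×0 + 16×4 + 17×4 + 1×3 + 3×0 = 147
Option 4: 5×0 + 2×0 + 5×2 + 7×3 + 16×1 + 17×0 + 1×2 + 3×3 = 58
Option 5: 5×4 + 2×3 + 5×1 + 7×2 + 16×0 + 17×2 + 1×4 + 3×1 = 86

Option 2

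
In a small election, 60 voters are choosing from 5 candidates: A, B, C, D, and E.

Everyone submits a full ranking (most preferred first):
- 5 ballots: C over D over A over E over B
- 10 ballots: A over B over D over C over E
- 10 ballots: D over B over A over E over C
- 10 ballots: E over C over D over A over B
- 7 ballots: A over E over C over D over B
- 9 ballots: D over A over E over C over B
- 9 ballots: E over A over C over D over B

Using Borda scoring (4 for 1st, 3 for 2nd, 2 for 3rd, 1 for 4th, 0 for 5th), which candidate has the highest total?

A

A: 5×2 + 10×4 + 10×2 + 10×1 + 7×4 + 9×3 + 9×3 = 162
B: 5×0 + 10×3 + 10×3 + 10×0 + 7×0 + 9×0 + 9×0 = 60
C: 5×4 + 10×1 + 10×0 + 10×3 + 7×2 + 9×1 + 9×2 = 101
D: 5×3 + 10×2 + 10×4 + 10×2 + 7×1 + 9×4 + 9×1 = 147
E: 5×1 + 10×0 + 10×1 + 10×4 + 7×3 + 9×2 + 9×4 = 130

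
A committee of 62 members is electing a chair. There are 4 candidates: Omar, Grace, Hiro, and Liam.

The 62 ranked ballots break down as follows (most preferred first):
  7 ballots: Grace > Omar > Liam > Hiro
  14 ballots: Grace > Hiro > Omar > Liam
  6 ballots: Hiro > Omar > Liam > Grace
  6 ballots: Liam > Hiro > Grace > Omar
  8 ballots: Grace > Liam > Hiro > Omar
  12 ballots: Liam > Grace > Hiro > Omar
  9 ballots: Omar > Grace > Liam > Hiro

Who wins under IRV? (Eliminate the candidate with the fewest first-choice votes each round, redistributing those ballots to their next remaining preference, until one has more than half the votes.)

Grace

Round 1: Omar 9, Grace 29, Hiro 6, Liam 18. Hiro eliminated.
Round 2: Omar 15, Grace 29, Liam 18. Omar eliminated.
Round 3: Grace 38, Liam 24. Grace has a majority (≥32).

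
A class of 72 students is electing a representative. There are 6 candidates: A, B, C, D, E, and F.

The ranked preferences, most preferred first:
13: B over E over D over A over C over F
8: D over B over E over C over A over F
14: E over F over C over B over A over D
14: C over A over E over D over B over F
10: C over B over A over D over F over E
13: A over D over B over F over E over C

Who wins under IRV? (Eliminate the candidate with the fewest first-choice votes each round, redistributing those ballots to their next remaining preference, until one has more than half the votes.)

Round 1: A 13, B 13, C 24, D 8, E 14, F 0. F eliminated.
Round 2: A 13, B 13, C 24, D 8, E 14. D eliminated.
Round 3: A 13, B 21, C 24, E 14. A eliminated.
Round 4: B 34, C 24, E 14. E eliminated.
Round 5: B 34, C 38. C has a majority (≥37).

C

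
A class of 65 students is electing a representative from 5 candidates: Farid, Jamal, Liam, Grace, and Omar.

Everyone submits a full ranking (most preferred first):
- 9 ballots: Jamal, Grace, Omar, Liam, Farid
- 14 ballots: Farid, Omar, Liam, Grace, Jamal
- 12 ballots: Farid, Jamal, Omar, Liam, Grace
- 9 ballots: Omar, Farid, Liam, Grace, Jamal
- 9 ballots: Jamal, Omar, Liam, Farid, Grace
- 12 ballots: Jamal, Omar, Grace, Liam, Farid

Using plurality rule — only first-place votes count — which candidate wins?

First-place votes: Farid 26, Jamal 30, Liam 0, Grace 0, Omar 9.

Jamal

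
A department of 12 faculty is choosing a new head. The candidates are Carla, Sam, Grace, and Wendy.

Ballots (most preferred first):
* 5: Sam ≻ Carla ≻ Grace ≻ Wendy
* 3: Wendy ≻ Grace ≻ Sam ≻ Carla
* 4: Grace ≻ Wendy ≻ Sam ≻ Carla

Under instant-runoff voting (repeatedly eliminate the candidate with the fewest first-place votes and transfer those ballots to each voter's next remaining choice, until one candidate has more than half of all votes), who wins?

Round 1: Carla 0, Sam 5, Grace 4, Wendy 3. Carla eliminated.
Round 2: Sam 5, Grace 4, Wendy 3. Wendy eliminated.
Round 3: Sam 5, Grace 7. Grace has a majority (≥7).

Grace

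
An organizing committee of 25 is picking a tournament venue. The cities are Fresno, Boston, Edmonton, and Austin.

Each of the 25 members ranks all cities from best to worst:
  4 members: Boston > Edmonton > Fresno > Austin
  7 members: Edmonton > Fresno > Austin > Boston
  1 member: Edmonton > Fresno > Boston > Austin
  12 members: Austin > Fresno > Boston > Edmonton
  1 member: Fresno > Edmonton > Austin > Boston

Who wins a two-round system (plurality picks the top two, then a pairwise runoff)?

Round 1 first-place votes: Fresno 1, Boston 4, Edmonton 8, Austin 12. Austin and Edmonton advance.
Runoff: Austin is ranked above Edmonton on 12 ballots, Edmonton above Austin on 13.

Edmonton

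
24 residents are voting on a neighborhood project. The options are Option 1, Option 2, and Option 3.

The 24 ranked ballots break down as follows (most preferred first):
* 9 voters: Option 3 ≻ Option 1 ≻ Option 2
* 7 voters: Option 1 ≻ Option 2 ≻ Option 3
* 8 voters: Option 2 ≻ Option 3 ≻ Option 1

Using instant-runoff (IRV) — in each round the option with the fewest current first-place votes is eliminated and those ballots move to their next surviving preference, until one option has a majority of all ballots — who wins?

Option 2

Round 1: Option 1 7, Option 2 8, Option 3 9. Option 1 eliminated.
Round 2: Option 2 15, Option 3 9. Option 2 has a majority (≥13).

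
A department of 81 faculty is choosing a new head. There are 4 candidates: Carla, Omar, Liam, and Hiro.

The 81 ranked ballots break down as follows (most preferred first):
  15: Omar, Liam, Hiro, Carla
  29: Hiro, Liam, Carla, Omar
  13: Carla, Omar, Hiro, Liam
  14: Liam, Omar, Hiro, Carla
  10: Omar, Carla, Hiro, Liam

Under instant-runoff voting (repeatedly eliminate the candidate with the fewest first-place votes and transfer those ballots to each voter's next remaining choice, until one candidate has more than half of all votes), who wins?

Omar

Round 1: Carla 13, Omar 25, Liam 14, Hiro 29. Carla eliminated.
Round 2: Omar 38, Liam 14, Hiro 29. Liam eliminated.
Round 3: Omar 52, Hiro 29. Omar has a majority (≥41).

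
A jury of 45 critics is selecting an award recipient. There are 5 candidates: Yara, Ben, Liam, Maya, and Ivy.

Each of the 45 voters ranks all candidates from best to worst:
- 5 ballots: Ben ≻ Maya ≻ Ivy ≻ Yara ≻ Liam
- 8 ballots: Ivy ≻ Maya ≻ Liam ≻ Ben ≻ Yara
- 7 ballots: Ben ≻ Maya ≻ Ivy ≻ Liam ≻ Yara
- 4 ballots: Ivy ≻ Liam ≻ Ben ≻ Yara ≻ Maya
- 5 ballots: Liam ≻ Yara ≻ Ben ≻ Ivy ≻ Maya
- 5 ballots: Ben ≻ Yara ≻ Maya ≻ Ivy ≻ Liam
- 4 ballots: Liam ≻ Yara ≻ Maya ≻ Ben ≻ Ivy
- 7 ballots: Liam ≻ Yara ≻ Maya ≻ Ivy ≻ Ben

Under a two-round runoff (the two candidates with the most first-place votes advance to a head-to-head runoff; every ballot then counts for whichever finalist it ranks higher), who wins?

Round 1 first-place votes: Yara 0, Ben 17, Liam 16, Maya 0, Ivy 12. Ben and Liam advance.
Runoff: Ben is ranked above Liam on 17 ballots, Liam above Ben on 28.

Liam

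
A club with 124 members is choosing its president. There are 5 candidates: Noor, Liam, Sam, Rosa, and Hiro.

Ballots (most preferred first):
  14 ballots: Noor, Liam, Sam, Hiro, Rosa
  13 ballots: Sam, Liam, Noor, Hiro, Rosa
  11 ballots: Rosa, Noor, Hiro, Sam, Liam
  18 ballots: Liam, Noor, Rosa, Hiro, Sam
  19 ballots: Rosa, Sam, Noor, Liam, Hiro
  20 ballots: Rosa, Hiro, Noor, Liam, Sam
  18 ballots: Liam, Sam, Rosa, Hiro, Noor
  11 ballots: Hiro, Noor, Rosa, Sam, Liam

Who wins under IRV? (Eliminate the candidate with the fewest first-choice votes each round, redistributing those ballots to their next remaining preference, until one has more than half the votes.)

Liam

Round 1: Noor 14, Liam 36, Sam 13, Rosa 50, Hiro 11. Hiro eliminated.
Round 2: Noor 25, Liam 36, Sam 13, Rosa 50. Sam eliminated.
Round 3: Noor 25, Liam 49, Rosa 50. Noor eliminated.
Round 4: Liam 63, Rosa 61. Liam has a majority (≥63).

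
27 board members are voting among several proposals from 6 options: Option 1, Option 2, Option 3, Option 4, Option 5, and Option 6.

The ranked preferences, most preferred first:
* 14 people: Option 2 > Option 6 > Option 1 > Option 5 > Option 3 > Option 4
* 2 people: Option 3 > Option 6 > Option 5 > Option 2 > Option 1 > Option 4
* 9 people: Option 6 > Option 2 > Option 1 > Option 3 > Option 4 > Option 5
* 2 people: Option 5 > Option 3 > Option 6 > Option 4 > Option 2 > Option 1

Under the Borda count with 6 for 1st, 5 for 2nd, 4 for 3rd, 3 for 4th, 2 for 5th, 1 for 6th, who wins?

Option 6

Option 1: 14×4 + 2×2 + 9×4 + 2×1 = 98
Option 2: 14×6 + 2×3 + 9×5 + 2×2 = 139
Option 3: 14×2 + 2×6 + 9×3 + 2×5 = 77
Option 4: 14×1 + 2×1 + 9×2 + 2×3 = 40
Option 5: 14×3 + 2×4 + 9×1 + 2×6 = 71
Option 6: 14×5 + 2×5 + 9×6 + 2×4 = 142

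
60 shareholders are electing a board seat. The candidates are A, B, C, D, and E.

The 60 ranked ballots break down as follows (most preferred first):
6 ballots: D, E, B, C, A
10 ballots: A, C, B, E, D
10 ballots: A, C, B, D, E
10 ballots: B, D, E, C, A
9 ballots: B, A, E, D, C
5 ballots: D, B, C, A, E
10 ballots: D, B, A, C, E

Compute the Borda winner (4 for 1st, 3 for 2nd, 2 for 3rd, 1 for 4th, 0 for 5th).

A: 6×0 + 10×4 + 10×4 + 10×0 + 9×3 + 5×1 + 10×2 = 132
B: 6×2 + 10×2 + 10×2 + 10×4 + 9×4 + 5×3 + 10×3 = 173
C: 6×1 + 10×3 + 10×3 + 10×1 + 9×0 + 5×2 + 10×1 = 96
D: 6×4 + 10×0 + 10×1 + 10×3 + 9×1 + 5×4 + 10×4 = 133
E: 6×3 + 10×1 + 10×0 + 10×2 + 9×2 + 5×0 + 10×0 = 66

B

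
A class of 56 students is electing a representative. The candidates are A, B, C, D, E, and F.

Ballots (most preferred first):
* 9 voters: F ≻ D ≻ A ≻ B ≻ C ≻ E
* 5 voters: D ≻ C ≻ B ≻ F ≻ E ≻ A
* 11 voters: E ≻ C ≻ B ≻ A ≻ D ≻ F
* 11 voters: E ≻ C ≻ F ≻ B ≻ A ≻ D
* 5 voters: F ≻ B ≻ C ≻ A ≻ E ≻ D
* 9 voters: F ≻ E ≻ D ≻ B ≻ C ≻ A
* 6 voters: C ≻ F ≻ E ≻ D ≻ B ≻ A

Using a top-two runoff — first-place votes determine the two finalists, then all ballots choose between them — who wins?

F

Round 1 first-place votes: A 0, B 0, C 6, D 5, E 22, F 23. F and E advance.
Runoff: F is ranked above E on 34 ballots, E above F on 22.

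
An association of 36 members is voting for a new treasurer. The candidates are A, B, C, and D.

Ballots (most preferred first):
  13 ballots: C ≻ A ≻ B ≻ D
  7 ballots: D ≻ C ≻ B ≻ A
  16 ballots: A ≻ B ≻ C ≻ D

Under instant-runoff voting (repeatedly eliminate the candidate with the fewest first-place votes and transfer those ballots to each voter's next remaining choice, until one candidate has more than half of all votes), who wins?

Round 1: A 16, B 0, C 13, D 7. B eliminated.
Round 2: A 16, C 13, D 7. D eliminated.
Round 3: A 16, C 20. C has a majority (≥19).

C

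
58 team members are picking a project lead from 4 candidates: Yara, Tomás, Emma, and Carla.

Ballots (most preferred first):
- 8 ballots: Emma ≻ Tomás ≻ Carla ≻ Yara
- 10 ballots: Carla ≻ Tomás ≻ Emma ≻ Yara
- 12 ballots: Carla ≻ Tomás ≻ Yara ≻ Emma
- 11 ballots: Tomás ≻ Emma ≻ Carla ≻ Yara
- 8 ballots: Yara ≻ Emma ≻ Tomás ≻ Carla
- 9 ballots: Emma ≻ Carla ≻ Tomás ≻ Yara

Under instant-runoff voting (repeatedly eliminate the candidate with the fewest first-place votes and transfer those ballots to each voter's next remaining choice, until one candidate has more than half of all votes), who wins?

Round 1: Yara 8, Tomás 11, Emma 17, Carla 22. Yara eliminated.
Round 2: Tomás 11, Emma 25, Carla 22. Tomás eliminated.
Round 3: Emma 36, Carla 22. Emma has a majority (≥30).

Emma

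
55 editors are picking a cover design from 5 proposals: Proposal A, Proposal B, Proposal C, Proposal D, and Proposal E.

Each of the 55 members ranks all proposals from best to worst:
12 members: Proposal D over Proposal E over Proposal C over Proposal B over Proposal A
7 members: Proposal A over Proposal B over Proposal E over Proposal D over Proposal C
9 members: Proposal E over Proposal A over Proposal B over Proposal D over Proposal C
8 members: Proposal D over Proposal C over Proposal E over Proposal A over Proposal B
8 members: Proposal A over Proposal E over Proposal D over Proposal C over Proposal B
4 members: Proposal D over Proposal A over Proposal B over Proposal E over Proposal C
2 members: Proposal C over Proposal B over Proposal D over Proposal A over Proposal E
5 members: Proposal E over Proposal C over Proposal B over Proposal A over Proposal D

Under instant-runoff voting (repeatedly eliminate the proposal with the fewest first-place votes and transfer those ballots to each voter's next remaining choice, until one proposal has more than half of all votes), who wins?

Proposal A

Round 1: Proposal A 15, Proposal B 0, Proposal C 2, Proposal D 24, Proposal E 14. Proposal B eliminated.
Round 2: Proposal A 15, Proposal C 2, Proposal D 24, Proposal E 14. Proposal C eliminated.
Round 3: Proposal A 15, Proposal D 26, Proposal E 14. Proposal E eliminated.
Round 4: Proposal A 29, Proposal D 26. Proposal A has a majority (≥28).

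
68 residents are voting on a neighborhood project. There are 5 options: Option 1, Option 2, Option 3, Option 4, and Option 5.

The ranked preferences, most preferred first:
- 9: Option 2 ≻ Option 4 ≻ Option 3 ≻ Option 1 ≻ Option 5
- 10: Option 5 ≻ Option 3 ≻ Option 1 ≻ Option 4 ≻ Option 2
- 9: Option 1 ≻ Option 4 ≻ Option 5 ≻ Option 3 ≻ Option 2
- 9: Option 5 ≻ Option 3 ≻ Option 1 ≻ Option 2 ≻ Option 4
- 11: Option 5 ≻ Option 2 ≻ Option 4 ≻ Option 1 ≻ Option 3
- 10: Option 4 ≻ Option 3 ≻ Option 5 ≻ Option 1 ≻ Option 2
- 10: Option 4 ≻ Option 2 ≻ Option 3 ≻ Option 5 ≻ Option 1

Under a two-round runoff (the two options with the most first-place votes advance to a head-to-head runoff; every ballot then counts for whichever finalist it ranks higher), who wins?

Round 1 first-place votes: Option 1 9, Option 2 9, Option 3 0, Option 4 20, Option 5 30. Option 5 and Option 4 advance.
Runoff: Option 5 is ranked above Option 4 on 30 ballots, Option 4 above Option 5 on 38.

Option 4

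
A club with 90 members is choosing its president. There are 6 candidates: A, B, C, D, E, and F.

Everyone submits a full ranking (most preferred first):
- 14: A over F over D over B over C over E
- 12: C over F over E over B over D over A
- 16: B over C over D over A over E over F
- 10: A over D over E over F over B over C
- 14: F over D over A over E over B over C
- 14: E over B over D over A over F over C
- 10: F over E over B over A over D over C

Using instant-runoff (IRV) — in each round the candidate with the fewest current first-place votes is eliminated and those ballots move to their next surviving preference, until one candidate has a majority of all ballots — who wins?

F

Round 1: A 24, B 16, C 12, D 0, E 14, F 24. D eliminated.
Round 2: A 24, B 16, C 12, E 14, F 24. C eliminated.
Round 3: A 24, B 16, E 14, F 36. E eliminated.
Round 4: A 24, B 30, F 36. A eliminated.
Round 5: B 30, F 60. F has a majority (≥46).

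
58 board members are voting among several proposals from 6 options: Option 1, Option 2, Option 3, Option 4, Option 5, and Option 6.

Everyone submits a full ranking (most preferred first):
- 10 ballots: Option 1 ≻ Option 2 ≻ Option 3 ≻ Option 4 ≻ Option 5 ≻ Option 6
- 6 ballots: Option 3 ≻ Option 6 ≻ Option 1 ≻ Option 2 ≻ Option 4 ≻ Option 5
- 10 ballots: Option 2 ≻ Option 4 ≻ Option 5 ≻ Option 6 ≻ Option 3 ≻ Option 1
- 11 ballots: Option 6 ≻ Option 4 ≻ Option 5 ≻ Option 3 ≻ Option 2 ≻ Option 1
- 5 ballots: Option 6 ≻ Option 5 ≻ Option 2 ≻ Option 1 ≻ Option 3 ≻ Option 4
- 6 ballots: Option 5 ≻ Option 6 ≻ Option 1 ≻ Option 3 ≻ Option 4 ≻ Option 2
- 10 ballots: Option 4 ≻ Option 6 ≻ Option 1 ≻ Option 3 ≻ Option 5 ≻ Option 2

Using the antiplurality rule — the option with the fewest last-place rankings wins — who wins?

Last-place votes: Option 1 21, Option 2 16, Option 3 0, Option 4 5, Option 5 6, Option 6 10.

Option 3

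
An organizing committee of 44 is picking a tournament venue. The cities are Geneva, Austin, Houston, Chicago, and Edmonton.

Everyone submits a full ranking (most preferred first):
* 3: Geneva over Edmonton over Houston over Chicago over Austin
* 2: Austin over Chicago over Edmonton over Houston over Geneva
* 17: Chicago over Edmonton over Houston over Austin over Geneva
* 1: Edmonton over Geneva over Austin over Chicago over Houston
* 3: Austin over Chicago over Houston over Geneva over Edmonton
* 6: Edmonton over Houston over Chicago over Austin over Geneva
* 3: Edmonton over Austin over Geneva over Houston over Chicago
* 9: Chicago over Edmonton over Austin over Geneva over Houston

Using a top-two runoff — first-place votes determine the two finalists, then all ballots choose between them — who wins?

Round 1 first-place votes: Geneva 3, Austin 5, Houston 0, Chicago 26, Edmonton 10. Chicago and Edmonton advance.
Runoff: Chicago is ranked above Edmonton on 31 ballots, Edmonton above Chicago on 13.

Chicago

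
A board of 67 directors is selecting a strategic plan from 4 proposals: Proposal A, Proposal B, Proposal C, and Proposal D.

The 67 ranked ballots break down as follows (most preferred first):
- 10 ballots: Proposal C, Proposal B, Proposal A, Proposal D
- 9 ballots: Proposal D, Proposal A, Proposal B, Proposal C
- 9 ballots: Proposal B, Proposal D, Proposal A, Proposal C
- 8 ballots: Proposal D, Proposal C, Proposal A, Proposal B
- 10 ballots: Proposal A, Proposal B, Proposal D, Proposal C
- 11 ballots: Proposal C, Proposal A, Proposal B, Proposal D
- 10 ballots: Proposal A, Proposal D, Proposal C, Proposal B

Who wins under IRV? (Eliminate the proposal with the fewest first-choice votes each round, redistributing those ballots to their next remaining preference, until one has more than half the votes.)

Proposal D

Round 1: Proposal A 20, Proposal B 9, Proposal C 21, Proposal D 17. Proposal B eliminated.
Round 2: Proposal A 20, Proposal C 21, Proposal D 26. Proposal A eliminated.
Round 3: Proposal C 21, Proposal D 46. Proposal D has a majority (≥34).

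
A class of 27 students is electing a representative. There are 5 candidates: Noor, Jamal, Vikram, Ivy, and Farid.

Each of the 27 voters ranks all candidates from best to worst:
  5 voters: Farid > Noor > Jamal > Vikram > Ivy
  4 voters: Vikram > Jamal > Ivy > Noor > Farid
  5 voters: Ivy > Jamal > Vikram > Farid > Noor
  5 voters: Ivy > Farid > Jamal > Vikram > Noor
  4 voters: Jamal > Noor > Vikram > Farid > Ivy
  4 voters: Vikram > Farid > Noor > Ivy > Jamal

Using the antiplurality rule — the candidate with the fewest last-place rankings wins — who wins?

Last-place votes: Noor 10, Jamal 4, Vikram 0, Ivy 9, Farid 4.

Vikram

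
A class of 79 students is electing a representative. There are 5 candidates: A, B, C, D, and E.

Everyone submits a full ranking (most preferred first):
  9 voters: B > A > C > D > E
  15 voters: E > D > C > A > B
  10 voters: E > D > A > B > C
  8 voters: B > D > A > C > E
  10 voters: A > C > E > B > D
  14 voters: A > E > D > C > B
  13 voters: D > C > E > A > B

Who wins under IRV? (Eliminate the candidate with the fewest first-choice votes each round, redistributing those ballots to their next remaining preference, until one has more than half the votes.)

A

Round 1: A 24, B 17, C 0, D 13, E 25. C eliminated.
Round 2: A 24, B 17, D 13, E 25. D eliminated.
Round 3: A 24, B 17, E 38. B eliminated.
Round 4: A 41, E 38. A has a majority (≥40).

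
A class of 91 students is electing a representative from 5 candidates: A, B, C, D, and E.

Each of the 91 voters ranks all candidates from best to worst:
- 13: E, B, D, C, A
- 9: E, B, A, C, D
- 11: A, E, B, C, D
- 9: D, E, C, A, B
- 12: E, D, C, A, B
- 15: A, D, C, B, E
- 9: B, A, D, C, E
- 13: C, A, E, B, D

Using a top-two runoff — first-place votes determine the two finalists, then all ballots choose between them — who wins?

A

Round 1 first-place votes: A 26, B 9, C 13, D 9, E 34. E and A advance.
Runoff: E is ranked above A on 43 ballots, A above E on 48.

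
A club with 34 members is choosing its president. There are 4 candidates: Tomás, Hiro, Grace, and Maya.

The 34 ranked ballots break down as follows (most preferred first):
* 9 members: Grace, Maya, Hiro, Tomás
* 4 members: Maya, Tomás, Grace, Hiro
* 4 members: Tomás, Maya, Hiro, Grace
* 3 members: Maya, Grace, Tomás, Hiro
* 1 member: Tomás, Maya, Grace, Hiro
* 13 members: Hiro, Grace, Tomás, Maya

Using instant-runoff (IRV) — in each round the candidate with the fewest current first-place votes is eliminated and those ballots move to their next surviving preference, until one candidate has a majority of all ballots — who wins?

Round 1: Tomás 5, Hiro 13, Grace 9, Maya 7. Tomás eliminated.
Round 2: Hiro 13, Grace 9, Maya 12. Grace eliminated.
Round 3: Hiro 13, Maya 21. Maya has a majority (≥18).

Maya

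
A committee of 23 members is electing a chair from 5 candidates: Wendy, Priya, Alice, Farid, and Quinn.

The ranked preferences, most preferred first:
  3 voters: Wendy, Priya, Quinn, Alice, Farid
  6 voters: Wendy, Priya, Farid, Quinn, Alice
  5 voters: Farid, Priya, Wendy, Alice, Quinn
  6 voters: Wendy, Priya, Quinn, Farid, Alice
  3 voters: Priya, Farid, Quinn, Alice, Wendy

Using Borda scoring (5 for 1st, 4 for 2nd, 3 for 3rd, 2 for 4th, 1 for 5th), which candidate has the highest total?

Wendy: 3×5 + 6×5 + 5×3 + 6×5 + 3×1 = 93
Priya: 3×4 + 6×4 + 5×4 + 6×4 + 3×5 = 95
Alice: 3×2 + 6×1 + 5×2 + 6×1 + 3×2 = 34
Farid: 3×1 + 6×3 + 5×5 + 6×2 + 3×4 = 70
Quinn: 3×3 + 6×2 + 5×1 + 6×3 + 3×3 = 53

Priya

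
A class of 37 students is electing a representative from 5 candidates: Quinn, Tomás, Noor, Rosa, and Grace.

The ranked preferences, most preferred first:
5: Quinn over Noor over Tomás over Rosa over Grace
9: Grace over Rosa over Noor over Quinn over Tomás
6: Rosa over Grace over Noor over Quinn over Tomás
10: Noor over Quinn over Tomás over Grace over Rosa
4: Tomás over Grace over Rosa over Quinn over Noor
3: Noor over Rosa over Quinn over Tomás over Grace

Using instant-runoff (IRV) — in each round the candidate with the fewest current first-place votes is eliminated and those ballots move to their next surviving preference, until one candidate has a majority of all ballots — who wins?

Grace

Round 1: Quinn 5, Tomás 4, Noor 13, Rosa 6, Grace 9. Tomás eliminated.
Round 2: Quinn 5, Noor 13, Rosa 6, Grace 13. Quinn eliminated.
Round 3: Noor 18, Rosa 6, Grace 13. Rosa eliminated.
Round 4: Noor 18, Grace 19. Grace has a majority (≥19).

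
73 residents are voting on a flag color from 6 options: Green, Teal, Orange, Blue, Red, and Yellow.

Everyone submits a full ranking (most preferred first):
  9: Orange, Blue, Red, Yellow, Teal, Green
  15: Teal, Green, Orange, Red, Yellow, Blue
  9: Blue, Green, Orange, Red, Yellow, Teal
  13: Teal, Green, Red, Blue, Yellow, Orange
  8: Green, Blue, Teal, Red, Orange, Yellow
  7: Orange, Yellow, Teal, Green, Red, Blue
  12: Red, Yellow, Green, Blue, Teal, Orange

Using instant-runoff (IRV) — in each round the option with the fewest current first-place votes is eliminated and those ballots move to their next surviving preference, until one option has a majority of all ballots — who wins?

Blue

Round 1: Green 8, Teal 28, Orange 16, Blue 9, Red 12, Yellow 0. Yellow eliminated.
Round 2: Green 8, Teal 28, Orange 16, Blue 9, Red 12. Green eliminated.
Round 3: Teal 28, Orange 16, Blue 17, Red 12. Red eliminated.
Round 4: Teal 28, Orange 16, Blue 29. Orange eliminated.
Round 5: Teal 35, Blue 38. Blue has a majority (≥37).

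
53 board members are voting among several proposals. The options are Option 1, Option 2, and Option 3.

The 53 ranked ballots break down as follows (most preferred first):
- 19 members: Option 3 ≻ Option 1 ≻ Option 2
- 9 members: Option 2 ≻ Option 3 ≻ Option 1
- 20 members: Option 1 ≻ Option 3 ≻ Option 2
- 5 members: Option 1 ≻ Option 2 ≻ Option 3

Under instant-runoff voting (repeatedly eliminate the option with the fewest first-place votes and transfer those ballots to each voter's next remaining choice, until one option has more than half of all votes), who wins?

Option 3

Round 1: Option 1 25, Option 2 9, Option 3 19. Option 2 eliminated.
Round 2: Option 1 25, Option 3 28. Option 3 has a majority (≥27).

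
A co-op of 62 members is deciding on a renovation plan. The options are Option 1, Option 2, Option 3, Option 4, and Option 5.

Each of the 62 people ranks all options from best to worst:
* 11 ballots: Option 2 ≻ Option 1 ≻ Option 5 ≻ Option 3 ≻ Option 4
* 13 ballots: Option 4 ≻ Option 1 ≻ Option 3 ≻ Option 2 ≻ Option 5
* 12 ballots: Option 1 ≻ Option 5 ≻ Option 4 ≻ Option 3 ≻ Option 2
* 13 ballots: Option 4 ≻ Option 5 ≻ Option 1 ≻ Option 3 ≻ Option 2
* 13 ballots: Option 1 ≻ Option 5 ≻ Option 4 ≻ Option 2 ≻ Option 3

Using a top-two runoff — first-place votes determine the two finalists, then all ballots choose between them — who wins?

Option 1

Round 1 first-place votes: Option 1 25, Option 2 11, Option 3 0, Option 4 26, Option 5 0. Option 4 and Option 1 advance.
Runoff: Option 4 is ranked above Option 1 on 26 ballots, Option 1 above Option 4 on 36.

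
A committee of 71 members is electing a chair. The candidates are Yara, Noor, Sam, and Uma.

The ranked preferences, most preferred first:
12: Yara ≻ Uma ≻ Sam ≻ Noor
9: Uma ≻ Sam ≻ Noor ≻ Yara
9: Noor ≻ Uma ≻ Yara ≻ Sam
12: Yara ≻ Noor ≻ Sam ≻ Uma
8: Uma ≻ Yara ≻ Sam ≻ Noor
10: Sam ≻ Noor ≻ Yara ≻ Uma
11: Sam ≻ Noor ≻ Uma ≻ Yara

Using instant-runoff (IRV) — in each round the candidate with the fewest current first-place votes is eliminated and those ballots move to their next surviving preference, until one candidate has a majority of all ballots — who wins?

Round 1: Yara 24, Noor 9, Sam 21, Uma 17. Noor eliminated.
Round 2: Yara 24, Sam 21, Uma 26. Sam eliminated.
Round 3: Yara 34, Uma 37. Uma has a majority (≥36).

Uma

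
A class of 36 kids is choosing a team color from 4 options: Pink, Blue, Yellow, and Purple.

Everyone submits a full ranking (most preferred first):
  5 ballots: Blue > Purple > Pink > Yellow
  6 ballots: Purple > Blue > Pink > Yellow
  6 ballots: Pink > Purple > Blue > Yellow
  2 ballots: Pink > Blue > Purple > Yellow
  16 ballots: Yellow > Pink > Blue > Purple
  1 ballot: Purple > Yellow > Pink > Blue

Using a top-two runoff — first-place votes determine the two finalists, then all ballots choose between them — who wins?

Round 1 first-place votes: Pink 8, Blue 5, Yellow 16, Purple 7. Yellow and Pink advance.
Runoff: Yellow is ranked above Pink on 17 ballots, Pink above Yellow on 19.

Pink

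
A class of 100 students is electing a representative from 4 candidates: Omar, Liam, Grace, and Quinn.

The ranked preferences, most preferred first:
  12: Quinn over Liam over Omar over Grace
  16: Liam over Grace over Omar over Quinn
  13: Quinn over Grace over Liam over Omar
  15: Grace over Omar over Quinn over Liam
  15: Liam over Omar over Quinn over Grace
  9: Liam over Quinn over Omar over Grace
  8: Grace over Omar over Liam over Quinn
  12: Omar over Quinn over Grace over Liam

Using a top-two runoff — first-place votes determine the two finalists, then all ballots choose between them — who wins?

Round 1 first-place votes: Omar 12, Liam 40, Grace 23, Quinn 25. Liam and Quinn advance.
Runoff: Liam is ranked above Quinn on 48 ballots, Quinn above Liam on 52.

Quinn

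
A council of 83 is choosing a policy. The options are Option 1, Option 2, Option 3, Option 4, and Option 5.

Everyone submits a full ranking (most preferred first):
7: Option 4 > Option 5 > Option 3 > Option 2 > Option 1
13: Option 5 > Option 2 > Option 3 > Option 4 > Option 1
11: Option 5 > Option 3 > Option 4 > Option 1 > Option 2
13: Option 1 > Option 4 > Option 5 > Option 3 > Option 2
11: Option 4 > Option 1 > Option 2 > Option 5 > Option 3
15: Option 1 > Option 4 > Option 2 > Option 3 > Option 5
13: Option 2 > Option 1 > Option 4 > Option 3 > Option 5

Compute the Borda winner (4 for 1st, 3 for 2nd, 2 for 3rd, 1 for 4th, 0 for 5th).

Option 1: 7×0 + 13×0 + 11×1 + 13×4 + 11×3 + 15×4 + 13×3 = 195
Option 2: 7×1 + 13×3 + 11×0 + 13×0 + 11×2 + 15×2 + 13×4 = 150
Option 3: 7×2 + 13×2 + 11×3 + 13×1 + 11×0 + 15×1 + 13×1 = 114
Option 4: 7×4 + 13×1 + 11×2 + 13×3 + 11×4 + 15×3 + 13×2 = 217
Option 5: 7×3 + 13×4 + 11×4 + 13×2 + 11×1 + 15×0 + 13×0 = 154

Option 4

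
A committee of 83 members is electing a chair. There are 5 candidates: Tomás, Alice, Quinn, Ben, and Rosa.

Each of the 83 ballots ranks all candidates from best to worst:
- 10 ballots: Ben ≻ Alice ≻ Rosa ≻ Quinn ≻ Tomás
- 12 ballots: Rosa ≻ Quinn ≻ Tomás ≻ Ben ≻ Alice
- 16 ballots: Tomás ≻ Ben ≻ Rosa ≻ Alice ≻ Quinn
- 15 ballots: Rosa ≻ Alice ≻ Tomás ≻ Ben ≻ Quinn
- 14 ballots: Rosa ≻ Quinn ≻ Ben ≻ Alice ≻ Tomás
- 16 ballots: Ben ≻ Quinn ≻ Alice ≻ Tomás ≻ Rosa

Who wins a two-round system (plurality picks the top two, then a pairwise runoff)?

Round 1 first-place votes: Tomás 16, Alice 0, Quinn 0, Ben 26, Rosa 41. Rosa and Ben advance.
Runoff: Rosa is ranked above Ben on 41 ballots, Ben above Rosa on 42.

Ben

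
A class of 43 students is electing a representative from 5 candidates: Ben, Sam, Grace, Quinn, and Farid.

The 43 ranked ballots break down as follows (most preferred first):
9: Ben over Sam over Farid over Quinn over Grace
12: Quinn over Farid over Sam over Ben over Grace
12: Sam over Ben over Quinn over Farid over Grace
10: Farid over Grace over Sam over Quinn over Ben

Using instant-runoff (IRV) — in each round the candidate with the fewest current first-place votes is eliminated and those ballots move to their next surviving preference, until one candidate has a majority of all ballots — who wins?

Sam

Round 1: Ben 9, Sam 12, Grace 0, Quinn 12, Farid 10. Grace eliminated.
Round 2: Ben 9, Sam 12, Quinn 12, Farid 10. Ben eliminated.
Round 3: Sam 21, Quinn 12, Farid 10. Farid eliminated.
Round 4: Sam 31, Quinn 12. Sam has a majority (≥22).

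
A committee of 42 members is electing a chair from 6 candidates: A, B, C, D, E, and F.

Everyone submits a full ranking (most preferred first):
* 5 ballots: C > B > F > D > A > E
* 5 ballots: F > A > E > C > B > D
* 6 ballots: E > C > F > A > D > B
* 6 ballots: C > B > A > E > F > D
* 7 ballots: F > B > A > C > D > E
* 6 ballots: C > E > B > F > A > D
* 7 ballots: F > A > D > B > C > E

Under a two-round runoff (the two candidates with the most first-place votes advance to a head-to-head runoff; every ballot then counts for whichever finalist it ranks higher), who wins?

C

Round 1 first-place votes: A 0, B 0, C 17, D 0, E 6, F 19. F and C advance.
Runoff: F is ranked above C on 19 ballots, C above F on 23.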